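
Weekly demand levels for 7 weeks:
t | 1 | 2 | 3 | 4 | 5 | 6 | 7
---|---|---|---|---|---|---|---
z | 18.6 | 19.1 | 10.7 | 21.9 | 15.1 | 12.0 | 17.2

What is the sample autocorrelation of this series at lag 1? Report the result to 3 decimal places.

Mean z̄ = (18.6 + 19.1 + 10.7 + 21.9 + 15.1 + 12.0 + 17.2)/7 = 16.3714
Σ(z_t−z̄)(z_{t+1}−z̄) = (6.0808) + (-15.4749) + (-31.3549) + (-7.0292) + (5.5580) + (-3.6220) = -45.8422
Denominator Σ(z_t−z̄)² = 96.5543
r_1 = -45.8422 / 96.5543 = -0.475

-0.475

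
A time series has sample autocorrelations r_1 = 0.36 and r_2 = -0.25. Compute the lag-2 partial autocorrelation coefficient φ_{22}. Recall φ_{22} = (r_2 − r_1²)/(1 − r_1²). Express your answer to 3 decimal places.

-0.436

φ_{22} = (r_2 − r_1²) / (1 − r_1²)
r_1² = (0.36)² = 0.1296
Numerator = -0.25 − 0.1296 = -0.3796; denominator = 1 − 0.1296 = 0.8704
φ_{22} = -0.3796 / 0.8704 = -0.436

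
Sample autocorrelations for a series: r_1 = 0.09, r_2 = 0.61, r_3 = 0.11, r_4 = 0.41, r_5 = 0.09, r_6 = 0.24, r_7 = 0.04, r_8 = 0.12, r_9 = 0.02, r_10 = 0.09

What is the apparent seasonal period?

2

The largest autocorrelation is r_2 = 0.61, with weaker echoes at lags 4 (0.41) and 6 (0.24); the remaining lags stay at or below 0.12.
The dominant spike at lag 2 indicates a seasonal period of 2.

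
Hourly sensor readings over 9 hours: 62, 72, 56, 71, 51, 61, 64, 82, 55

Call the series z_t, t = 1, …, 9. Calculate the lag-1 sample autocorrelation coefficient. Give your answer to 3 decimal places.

-0.456

Mean z̄ = (62 + 72 + 56 + 71 + 51 + 61 + 64 + 82 + 55)/9 = 63.7778
Numerator Σ_{t=1}^{8}(z_t−z̄)(z_{t+1}−z̄) = -348.0494
Denominator Σ(z_t−z̄)² = 763.5556
r_1 = -348.0494 / 763.5556 = -0.456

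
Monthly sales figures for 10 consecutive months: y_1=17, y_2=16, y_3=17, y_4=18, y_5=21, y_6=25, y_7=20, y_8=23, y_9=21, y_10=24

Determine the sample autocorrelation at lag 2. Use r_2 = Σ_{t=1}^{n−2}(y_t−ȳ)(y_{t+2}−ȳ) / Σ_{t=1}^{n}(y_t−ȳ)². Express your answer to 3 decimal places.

0.336

Mean ȳ = (17 + 16 + 17 + 18 + 21 + 25 + 20 + 23 + 21 + 24)/10 = 20.2000
Numerator Σ_{t=1}^{8}(y_t−ȳ)(y_{t+2}−ȳ) = 30.1200
Denominator Σ(y_t−ȳ)² = 89.6000
r_2 = 30.1200 / 89.6000 = 0.336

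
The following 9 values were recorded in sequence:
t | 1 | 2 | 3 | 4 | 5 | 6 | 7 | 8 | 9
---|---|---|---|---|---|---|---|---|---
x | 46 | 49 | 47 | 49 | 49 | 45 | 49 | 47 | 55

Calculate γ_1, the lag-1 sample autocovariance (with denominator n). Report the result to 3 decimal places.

Mean x̄ = (46 + 49 + 47 + 49 + 49 + 45 + 49 + 47 + 55)/9 = 48.4444
Σ_{t=1}^{8}(x_t−x̄)(x_{t+1}−x̄) = -16.7531
γ_1 = -16.7531 / 9 = -1.861

-1.861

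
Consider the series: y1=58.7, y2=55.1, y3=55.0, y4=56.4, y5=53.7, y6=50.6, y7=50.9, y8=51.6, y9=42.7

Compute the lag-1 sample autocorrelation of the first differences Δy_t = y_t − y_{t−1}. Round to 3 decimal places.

-0.165

First differences Δy: -3.6, -0.1, 1.4, -2.7, -3.1, 0.3, 0.7, -8.9
Mean of differences = -2.0000
Numerator Σ(Δy_t−Δȳ)(Δy_{t+1}−Δȳ) = -13.1400
Denominator Σ(Δy_t−Δȳ)² = 79.6200
r_1(Δy) = -13.1400 / 79.6200 = -0.165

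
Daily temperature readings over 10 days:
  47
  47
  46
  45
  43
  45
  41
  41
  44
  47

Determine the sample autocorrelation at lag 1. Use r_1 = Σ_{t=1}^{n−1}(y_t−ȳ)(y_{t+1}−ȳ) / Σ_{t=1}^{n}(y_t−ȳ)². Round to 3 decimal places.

0.426

Mean ȳ = (47 + 47 + 46 + 45 + 43 + 45 + 41 + 41 + 44 + 47)/10 = 44.6000
Numerator Σ_{t=1}^{9}(y_t−ȳ)(y_{t+1}−ȳ) = 20.6400
Denominator Σ(y_t−ȳ)² = 48.4000
r_1 = 20.6400 / 48.4000 = 0.426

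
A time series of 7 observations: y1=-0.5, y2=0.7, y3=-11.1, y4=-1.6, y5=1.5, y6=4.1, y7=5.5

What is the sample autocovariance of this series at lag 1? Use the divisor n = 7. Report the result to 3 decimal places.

4.946

Mean ȳ = (-0.5 + 0.7 − 11.1 − 1.6 + 1.5 + 4.1 + 5.5)/7 = -0.2000
Deviations: -0.3000, 0.9000, -10.9000, -1.4000, 1.7000, 4.3000, 5.7000
Σ_{t=1}^{6}(y_t−ȳ)(y_{t+1}−ȳ) = 34.6200
γ_1 = 34.6200 / 7 = 4.946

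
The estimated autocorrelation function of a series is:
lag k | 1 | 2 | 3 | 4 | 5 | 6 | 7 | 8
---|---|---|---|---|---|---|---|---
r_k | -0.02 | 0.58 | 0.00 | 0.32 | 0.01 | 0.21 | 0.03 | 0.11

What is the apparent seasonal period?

The largest autocorrelation is r_2 = 0.58, with weaker echoes at lags 4 (0.32) and 6 (0.21); the remaining lags stay at or below 0.11.
The dominant spike at lag 2 indicates a seasonal period of 2.

2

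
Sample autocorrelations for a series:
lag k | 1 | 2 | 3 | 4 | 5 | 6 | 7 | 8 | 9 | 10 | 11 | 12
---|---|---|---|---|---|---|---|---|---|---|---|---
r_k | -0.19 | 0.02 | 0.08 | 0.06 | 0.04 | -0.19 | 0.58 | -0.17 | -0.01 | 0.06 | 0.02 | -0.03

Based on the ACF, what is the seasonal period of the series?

7

The largest autocorrelation is r_7 = 0.58; the remaining lags stay at or below 0.08.
The dominant spike at lag 7 indicates a seasonal period of 7.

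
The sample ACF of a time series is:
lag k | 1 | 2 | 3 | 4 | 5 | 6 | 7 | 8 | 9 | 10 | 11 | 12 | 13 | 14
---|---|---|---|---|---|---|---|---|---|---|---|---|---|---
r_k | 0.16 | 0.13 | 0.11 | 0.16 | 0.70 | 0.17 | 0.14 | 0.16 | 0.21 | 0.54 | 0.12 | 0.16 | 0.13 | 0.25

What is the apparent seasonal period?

5

The largest autocorrelation is r_5 = 0.70, with a weaker echo at lag 10 (0.54); the remaining lags stay at or below 0.25.
The dominant spike at lag 5 indicates a seasonal period of 5.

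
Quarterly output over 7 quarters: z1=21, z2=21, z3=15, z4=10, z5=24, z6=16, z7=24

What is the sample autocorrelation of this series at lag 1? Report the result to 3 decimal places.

Mean z̄ = (21 + 21 + 15 + 10 + 24 + 16 + 24)/7 = 18.7143
Numerator Σ_{t=1}^{6}(z_t−z̄)(z_{t+1}−z̄) = -45.6531
Denominator Σ(z_t−z̄)² = 163.4286
r_1 = -45.6531 / 163.4286 = -0.279

-0.279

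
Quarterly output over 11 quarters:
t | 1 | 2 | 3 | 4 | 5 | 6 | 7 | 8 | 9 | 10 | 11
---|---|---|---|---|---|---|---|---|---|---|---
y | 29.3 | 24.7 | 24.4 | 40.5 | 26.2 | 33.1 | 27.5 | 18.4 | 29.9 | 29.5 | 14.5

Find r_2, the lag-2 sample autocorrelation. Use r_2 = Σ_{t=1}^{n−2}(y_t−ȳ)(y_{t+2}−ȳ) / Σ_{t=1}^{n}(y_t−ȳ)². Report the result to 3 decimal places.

Mean ȳ = (29.3 + 24.7 + 24.4 + 40.5 + 26.2 + 33.1 + 27.5 + 18.4 + 29.9 + 29.5 + 14.5)/11 = 27.0909
Numerator Σ_{t=1}^{9}(y_t−ȳ)(y_{t+2}−ȳ) = -62.7765
Denominator Σ(y_t−ȳ)² = 482.4691
r_2 = -62.7765 / 482.4691 = -0.130

-0.130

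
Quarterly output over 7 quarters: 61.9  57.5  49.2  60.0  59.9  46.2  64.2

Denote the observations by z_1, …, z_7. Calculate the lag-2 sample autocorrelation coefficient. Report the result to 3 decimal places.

Mean z̄ = (61.9 + 57.5 + 49.2 + 60.0 + 59.9 + 46.2 + 64.2)/7 = 56.9857
Σ(z_t−z̄)(z_{t+2}−z̄) = (-38.2612) + (1.5502) + (-22.6898) + (-32.5112) + (21.0245) = -70.8876
Denominator Σ(z_t−z̄)² = 270.9886
r_2 = -70.8876 / 270.9886 = -0.262

-0.262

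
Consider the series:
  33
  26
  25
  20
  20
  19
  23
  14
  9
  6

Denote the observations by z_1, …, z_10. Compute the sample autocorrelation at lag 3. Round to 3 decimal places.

Mean z̄ = (33 + 26 + 25 + 20 + 20 + 19 + 23 + 14 + 9 + 6)/10 = 19.5000
Σ(z_t−z̄)(z_{t+3}−z̄) = (6.7500) + (3.2500) + (-2.7500) + (1.7500) + (-2.7500) + (5.2500) + (-47.2500) = -35.7500
Denominator Σ(z_t−z̄)² = 590.5000
r_3 = -35.7500 / 590.5000 = -0.061

-0.061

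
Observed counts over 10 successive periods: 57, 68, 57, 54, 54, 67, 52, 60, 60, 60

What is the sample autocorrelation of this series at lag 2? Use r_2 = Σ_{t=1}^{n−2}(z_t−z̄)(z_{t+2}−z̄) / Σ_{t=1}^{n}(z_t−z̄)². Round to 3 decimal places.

Mean z̄ = (57 + 68 + 57 + 54 + 54 + 67 + 52 + 60 + 60 + 60)/10 = 58.9000
Numerator Σ_{t=1}^{8}(z_t−z̄)(z_{t+2}−z̄) = -35.0200
Denominator Σ(z_t−z̄)² = 254.9000
r_2 = -35.0200 / 254.9000 = -0.137

-0.137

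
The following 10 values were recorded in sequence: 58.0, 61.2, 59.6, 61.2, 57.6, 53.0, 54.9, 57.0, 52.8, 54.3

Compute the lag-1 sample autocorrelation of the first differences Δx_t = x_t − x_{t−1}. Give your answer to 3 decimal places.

First differences Δx: 3.2, -1.6, 1.6, -3.6, -4.6, 1.9, 2.1, -4.2, 1.5
Mean of differences = -0.4111
Numerator Σ(Δx_t−Δx̄)(Δx_{t+1}−Δx̄) = -20.3723
Denominator Σ(Δx_t−Δx̄)² = 75.8689
r_1(Δx) = -20.3723 / 75.8689 = -0.269

-0.269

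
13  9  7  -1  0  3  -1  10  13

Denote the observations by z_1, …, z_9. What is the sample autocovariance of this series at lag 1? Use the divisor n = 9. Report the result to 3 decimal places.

Mean z̄ = (13 + 9 + 7 − 1 + 0 + 3 − 1 + 10 + 13)/9 = 5.8889
Σ_{t=1}^{8}(z_t−z̄)(z_{t+1}−z̄) = 96.3210
γ_1 = 96.3210 / 9 = 10.702

10.702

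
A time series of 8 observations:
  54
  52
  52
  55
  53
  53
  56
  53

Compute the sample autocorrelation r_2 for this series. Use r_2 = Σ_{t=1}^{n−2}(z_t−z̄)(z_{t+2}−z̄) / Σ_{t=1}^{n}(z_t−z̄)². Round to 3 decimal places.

Mean z̄ = (54 + 52 + 52 + 55 + 53 + 53 + 56 + 53)/8 = 53.5000
Deviations from mean: 0.5000, -1.5000, -1.5000, 1.5000, -0.5000, -0.5000, 2.5000, -0.5000
Numerator Σ_{t=1}^{6}(z_t−z̄)(z_{t+2}−z̄) = -4.0000
Denominator Σ(z_t−z̄)² = 14.0000
r_2 = -4.0000 / 14.0000 = -0.286

-0.286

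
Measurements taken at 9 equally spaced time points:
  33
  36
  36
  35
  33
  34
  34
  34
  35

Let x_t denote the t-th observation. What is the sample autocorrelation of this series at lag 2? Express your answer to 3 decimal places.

Mean x̄ = (33 + 36 + 36 + 35 + 33 + 34 + 34 + 34 + 35)/9 = 34.4444
Numerator Σ_{t=1}^{7}(x_t−x̄)(x_{t+2}−x̄) = -3.2840
Denominator Σ(x_t−x̄)² = 10.2222
r_2 = -3.2840 / 10.2222 = -0.321

-0.321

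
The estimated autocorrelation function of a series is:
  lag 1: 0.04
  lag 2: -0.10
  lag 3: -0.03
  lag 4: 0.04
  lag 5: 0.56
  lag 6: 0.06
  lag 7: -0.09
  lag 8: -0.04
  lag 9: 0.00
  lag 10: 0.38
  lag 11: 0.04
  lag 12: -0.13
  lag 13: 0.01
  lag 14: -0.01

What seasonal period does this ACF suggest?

The largest autocorrelation is r_5 = 0.56, with a weaker echo at lag 10 (0.38); the remaining lags stay at or below 0.06.
The dominant spike at lag 5 indicates a seasonal period of 5.

5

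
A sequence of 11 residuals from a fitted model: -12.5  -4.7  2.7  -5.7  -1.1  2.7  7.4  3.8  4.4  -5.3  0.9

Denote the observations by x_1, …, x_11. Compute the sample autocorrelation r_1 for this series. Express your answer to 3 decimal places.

0.215

Mean x̄ = (-12.5 − 4.7 + 2.7 − 5.7 − 1.1 + 2.7 + 7.4 + 3.8 + 4.4 − 5.3 + 0.9)/11 = -0.6727
Numerator Σ_{t=1}^{10}(x_t−x̄)(x_{t+1}−x̄) = 73.0729
Denominator Σ(x_t−x̄)² = 339.1018
r_1 = 73.0729 / 339.1018 = 0.215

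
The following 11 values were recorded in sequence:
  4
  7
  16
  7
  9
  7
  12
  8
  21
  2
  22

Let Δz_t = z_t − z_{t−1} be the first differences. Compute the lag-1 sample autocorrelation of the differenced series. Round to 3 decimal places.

First differences Δz: 3, 9, -9, 2, -2, 5, -4, 13, -19, 20
Mean of differences = 1.8000
Numerator Σ(Δz_t−Δz̄)(Δz_{t+1}−Δz̄) = -779.2400
Denominator Σ(Δz_t−Δz̄)² = 1117.6000
r_1(Δz) = -779.2400 / 1117.6000 = -0.697

-0.697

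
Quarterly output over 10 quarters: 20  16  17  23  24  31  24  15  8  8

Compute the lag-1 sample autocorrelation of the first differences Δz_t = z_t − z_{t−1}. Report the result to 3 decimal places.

First differences Δz: -4, 1, 6, 1, 7, -7, -9, -7, 0
Mean of differences = -1.3333
Numerator Σ(Δz_t−Δz̄)(Δz_{t+1}−Δz̄) = 79.5556
Denominator Σ(Δz_t−Δz̄)² = 266.0000
r_1(Δz) = 79.5556 / 266.0000 = 0.299

0.299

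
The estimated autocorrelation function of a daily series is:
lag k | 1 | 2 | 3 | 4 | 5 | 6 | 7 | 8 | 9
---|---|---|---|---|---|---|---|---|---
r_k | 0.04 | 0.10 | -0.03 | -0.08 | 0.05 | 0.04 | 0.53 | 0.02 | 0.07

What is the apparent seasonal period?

7

The largest autocorrelation is r_7 = 0.53; the remaining lags stay at or below 0.10.
The dominant spike at lag 7 indicates a seasonal period of 7.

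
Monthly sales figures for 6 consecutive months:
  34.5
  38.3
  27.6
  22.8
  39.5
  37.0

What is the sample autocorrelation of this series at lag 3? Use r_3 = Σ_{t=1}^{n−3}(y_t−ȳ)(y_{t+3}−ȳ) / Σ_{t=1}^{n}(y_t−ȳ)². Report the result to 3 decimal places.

Mean ȳ = (34.5 + 38.3 + 27.6 + 22.8 + 39.5 + 37.0)/6 = 33.2833
Deviations from mean: 1.2167, 5.0167, -5.6833, -10.4833, 6.2167, 3.7167
Numerator Σ_{t=1}^{3}(y_t−ȳ)(y_{t+3}−ȳ) = -2.6908
Denominator Σ(y_t−ȳ)² = 221.3083
r_3 = -2.6908 / 221.3083 = -0.012

-0.012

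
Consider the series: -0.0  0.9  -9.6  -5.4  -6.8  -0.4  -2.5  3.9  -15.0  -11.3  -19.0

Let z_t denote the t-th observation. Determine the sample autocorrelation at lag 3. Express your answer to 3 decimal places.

-0.439

Mean z̄ = (-0.0 + 0.9 − 9.6 − 5.4 − 6.8 − 0.4 − 2.5 + 3.9 − 15.0 − 11.3 − 19.0)/11 = -5.9273
Numerator Σ_{t=1}^{8}(z_t−z̄)(z_{t+3}−z̄) = -226.9331
Denominator Σ(z_t−z̄)² = 517.2218
r_3 = -226.9331 / 517.2218 = -0.439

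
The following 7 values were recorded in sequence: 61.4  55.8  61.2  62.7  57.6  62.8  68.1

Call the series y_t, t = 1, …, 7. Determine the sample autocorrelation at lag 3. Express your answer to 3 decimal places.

Mean ȳ = (61.4 + 55.8 + 61.2 + 62.7 + 57.6 + 62.8 + 68.1)/7 = 61.3714
Deviations from mean: 0.0286, -5.5714, -0.1714, 1.3286, -3.7714, 1.4286, 6.7286
Numerator Σ_{t=1}^{4}(y_t−ȳ)(y_{t+3}−ȳ) = 29.7447
Denominator Σ(y_t−ȳ)² = 94.3743
r_3 = 29.7447 / 94.3743 = 0.315

0.315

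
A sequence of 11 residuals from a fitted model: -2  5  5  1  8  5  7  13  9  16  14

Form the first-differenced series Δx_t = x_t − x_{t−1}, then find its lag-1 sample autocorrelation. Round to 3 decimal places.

First differences Δx: 7, 0, -4, 7, -3, 2, 6, -4, 7, -2
Mean of differences = 1.6000
Numerator Σ(Δx_t−Δx̄)(Δx_{t+1}−Δx̄) = -129.1600
Denominator Σ(Δx_t−Δx̄)² = 206.4000
r_1(Δx) = -129.1600 / 206.4000 = -0.626

-0.626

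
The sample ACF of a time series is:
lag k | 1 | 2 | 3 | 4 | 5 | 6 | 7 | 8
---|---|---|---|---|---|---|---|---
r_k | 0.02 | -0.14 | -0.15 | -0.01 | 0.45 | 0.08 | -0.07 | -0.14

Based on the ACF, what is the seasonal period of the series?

5

The largest autocorrelation is r_5 = 0.45; the remaining lags stay at or below 0.08.
The dominant spike at lag 5 indicates a seasonal period of 5.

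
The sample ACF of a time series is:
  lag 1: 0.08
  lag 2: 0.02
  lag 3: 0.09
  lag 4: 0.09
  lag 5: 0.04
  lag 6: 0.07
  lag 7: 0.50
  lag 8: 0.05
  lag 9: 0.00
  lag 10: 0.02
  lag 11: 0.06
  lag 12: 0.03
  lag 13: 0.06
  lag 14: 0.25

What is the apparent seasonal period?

The largest autocorrelation is r_7 = 0.50, with a weaker echo at lag 14 (0.25); the remaining lags stay at or below 0.09.
The dominant spike at lag 7 indicates a seasonal period of 7.

7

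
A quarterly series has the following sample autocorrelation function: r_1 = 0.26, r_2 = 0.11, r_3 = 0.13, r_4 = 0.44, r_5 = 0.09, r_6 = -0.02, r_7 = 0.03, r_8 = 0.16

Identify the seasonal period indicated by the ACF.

4

The largest autocorrelation is r_4 = 0.44; the remaining lags stay at or below 0.26. The elevated value at lag 1 (0.26), dropping to 0.11 at lag 2, reflects decaying short-term dependence rather than seasonality.
The dominant spike at lag 4 indicates a seasonal period of 4.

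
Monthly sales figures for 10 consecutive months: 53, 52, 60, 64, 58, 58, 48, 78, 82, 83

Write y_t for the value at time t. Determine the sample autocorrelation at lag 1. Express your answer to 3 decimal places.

Mean ȳ = (53 + 52 + 60 + 64 + 58 + 58 + 48 + 78 + 82 + 83)/10 = 63.6000
Numerator Σ_{t=1}^{9}(y_t−ȳ)(y_{t+1}−ȳ) = 677.0400
Denominator Σ(y_t−ȳ)² = 1488.4000
r_1 = 677.0400 / 1488.4000 = 0.455

0.455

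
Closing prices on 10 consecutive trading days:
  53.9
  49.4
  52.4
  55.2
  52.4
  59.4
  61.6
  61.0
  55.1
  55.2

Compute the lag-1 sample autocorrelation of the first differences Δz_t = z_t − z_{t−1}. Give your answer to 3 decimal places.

First differences Δz: -4.5, 3.0, 2.8, -2.8, 7.0, 2.2, -0.6, -5.9, 0.1
Mean of differences = 0.1444
Numerator Σ(Δz_t−Δz̄)(Δz_{t+1}−Δz̄) = -16.3542
Denominator Σ(Δz_t−Δz̄)² = 133.7622
r_1(Δz) = -16.3542 / 133.7622 = -0.122

-0.122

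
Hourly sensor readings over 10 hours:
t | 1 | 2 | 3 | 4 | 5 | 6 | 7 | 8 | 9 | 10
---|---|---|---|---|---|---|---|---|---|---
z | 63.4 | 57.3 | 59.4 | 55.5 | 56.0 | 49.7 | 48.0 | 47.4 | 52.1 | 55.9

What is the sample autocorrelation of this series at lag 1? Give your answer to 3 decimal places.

0.541

Mean z̄ = (63.4 + 57.3 + 59.4 + 55.5 + 56.0 + 49.7 + 48.0 + 47.4 + 52.1 + 55.9)/10 = 54.4700
Numerator Σ_{t=1}^{9}(z_t−z̄)(z_{t+1}−z̄) = 128.5511
Denominator Σ(z_t−z̄)² = 237.7210
r_1 = 128.5511 / 237.7210 = 0.541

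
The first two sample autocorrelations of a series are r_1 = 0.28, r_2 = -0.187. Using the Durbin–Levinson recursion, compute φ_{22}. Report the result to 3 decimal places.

-0.288

φ_{22} = (r_2 − r_1²) / (1 − r_1²)
r_1² = (0.28)² = 0.0784
Numerator = -0.187 − 0.0784 = -0.2654; denominator = 1 − 0.0784 = 0.9216
φ_{22} = -0.2654 / 0.9216 = -0.288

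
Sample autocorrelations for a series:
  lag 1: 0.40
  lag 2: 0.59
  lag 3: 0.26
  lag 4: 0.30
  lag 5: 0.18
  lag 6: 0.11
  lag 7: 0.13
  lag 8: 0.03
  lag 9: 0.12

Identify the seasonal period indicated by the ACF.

The largest autocorrelation is r_2 = 0.59; the remaining lags stay at or below 0.40.
The dominant spike at lag 2 indicates a seasonal period of 2.

2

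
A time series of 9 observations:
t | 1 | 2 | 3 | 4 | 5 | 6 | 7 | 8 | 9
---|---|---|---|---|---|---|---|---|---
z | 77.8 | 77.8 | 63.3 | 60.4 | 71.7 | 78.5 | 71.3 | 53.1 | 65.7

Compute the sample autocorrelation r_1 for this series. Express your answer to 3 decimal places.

Mean z̄ = (77.8 + 77.8 + 63.3 + 60.4 + 71.7 + 78.5 + 71.3 + 53.1 + 65.7)/9 = 68.8444
Numerator Σ_{t=1}^{8}(z_t−z̄)(z_{t+1}−z̄) = 115.3825
Denominator Σ(z_t−z̄)² = 627.6422
r_1 = 115.3825 / 627.6422 = 0.184

0.184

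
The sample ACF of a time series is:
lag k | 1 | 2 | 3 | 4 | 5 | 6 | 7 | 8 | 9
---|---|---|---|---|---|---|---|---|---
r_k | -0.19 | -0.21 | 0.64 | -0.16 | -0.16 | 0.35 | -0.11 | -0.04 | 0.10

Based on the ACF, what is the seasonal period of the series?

The largest autocorrelation is r_3 = 0.64, with a weaker echo at lag 6 (0.35); the remaining lags stay at or below 0.10.
The dominant spike at lag 3 indicates a seasonal period of 3.

3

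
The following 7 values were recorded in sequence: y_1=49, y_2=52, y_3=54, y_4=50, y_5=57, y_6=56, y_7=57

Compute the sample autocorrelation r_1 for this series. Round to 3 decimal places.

Mean ȳ = (49 + 52 + 54 + 50 + 57 + 56 + 57)/7 = 53.5714
Deviations from mean: -4.5714, -1.5714, 0.4286, -3.5714, 3.4286, 2.4286, 3.4286
Numerator Σ_{t=1}^{6}(y_t−ȳ)(y_{t+1}−ȳ) = 9.3878
Denominator Σ(y_t−ȳ)² = 65.7143
r_1 = 9.3878 / 65.7143 = 0.143

0.143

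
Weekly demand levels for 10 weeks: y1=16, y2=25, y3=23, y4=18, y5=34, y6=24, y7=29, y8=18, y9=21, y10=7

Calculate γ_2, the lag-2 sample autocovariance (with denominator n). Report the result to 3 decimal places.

Mean ȳ = (16 + 25 + 23 + 18 + 34 + 24 + 29 + 18 + 21 + 7)/10 = 21.5000
Σ_{t=1}^{8}(y_t−ȳ)(y_{t+2}−ȳ) = 121.5000
γ_2 = 121.5000 / 10 = 12.150

12.150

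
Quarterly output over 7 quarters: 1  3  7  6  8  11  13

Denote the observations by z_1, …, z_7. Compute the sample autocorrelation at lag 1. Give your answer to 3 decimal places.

0.481

Mean z̄ = (1 + 3 + 7 + 6 + 8 + 11 + 13)/7 = 7.0000
Σ(z_t−z̄)(z_{t+1}−z̄) = (24.0000) + (0.0000) + (0.0000) + (-1.0000) + (4.0000) + (24.0000) = 51.0000
Denominator Σ(z_t−z̄)² = 106.0000
r_1 = 51.0000 / 106.0000 = 0.481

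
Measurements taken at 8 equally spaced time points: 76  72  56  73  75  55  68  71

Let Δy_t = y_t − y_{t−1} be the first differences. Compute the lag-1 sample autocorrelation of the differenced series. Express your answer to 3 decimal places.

First differences Δy: -4, -16, 17, 2, -20, 13, 3
Mean of differences = -0.7143
Numerator Σ(Δy_t−Δȳ)(Δy_{t+1}−Δȳ) = -438.3673
Denominator Σ(Δy_t−Δȳ)² = 1139.4286
r_1(Δy) = -438.3673 / 1139.4286 = -0.385

-0.385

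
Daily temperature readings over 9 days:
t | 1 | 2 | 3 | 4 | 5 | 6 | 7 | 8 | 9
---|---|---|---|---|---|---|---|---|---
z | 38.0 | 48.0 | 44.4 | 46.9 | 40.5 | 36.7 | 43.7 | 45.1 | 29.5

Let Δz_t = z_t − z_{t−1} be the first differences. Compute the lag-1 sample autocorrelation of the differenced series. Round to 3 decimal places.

First differences Δz: 10.0, -3.6, 2.5, -6.4, -3.8, 7.0, 1.4, -15.6
Mean of differences = -1.0625
Numerator Σ(Δz_t−Δz̄)(Δz_{t+1}−Δz̄) = -79.5302
Denominator Σ(Δz_t−Δz̄)² = 459.8988
r_1(Δz) = -79.5302 / 459.8988 = -0.173

-0.173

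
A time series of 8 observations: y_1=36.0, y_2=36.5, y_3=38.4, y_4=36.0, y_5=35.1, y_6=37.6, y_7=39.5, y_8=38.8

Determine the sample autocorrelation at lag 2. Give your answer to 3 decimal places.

Mean ȳ = (36.0 + 36.5 + 38.4 + 36.0 + 35.1 + 37.6 + 39.5 + 38.8)/8 = 37.2375
Deviations from mean: -1.2375, -0.7375, 1.1625, -1.2375, -2.1375, 0.3625, 2.2625, 1.5625
Σ(y_t−ȳ)(y_{t+2}−ȳ) = (-1.4386) + (0.9127) + (-2.4848) + (-0.4486) + (-4.8361) + (0.5664) = -7.7291
Denominator Σ(y_t−ȳ)² = 17.2188
r_2 = -7.7291 / 17.2188 = -0.449

-0.449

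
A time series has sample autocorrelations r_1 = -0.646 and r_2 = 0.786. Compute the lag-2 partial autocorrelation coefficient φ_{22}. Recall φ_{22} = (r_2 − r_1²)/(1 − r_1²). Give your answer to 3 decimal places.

0.633

φ_{22} = (r_2 − r_1²) / (1 − r_1²)
r_1² = (-0.646)² = 0.417316
Numerator = 0.786 − 0.4173 = 0.3687; denominator = 1 − 0.4173 = 0.5827
φ_{22} = 0.3687 / 0.5827 = 0.633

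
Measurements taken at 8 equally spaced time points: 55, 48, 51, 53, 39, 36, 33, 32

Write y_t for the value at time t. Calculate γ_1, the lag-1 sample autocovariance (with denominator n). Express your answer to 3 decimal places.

Mean ȳ = (55 + 48 + 51 + 53 + 39 + 36 + 33 + 32)/8 = 43.3750
Deviations: 11.6250, 4.6250, 7.6250, 9.6250, -4.3750, -7.3750, -10.3750, -11.3750
Σ_{t=1}^{7}(y_t−ȳ)(y_{t+1}−ȳ) = 347.1094
γ_1 = 347.1094 / 8 = 43.389

43.389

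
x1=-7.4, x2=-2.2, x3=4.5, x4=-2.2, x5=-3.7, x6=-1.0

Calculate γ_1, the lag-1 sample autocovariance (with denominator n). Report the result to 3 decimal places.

-0.480

Mean x̄ = (-7.4 − 2.2 + 4.5 − 2.2 − 3.7 − 1.0)/6 = -2.0000
Σ_{t=1}^{5}(x_t−x̄)(x_{t+1}−x̄) = -2.8800
γ_1 = -2.8800 / 6 = -0.480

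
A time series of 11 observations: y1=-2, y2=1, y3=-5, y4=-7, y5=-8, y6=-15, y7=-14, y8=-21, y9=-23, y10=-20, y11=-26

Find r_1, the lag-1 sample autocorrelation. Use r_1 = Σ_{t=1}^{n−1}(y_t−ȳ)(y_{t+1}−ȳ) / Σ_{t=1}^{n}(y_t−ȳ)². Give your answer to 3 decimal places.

0.705

Mean ȳ = (-2 + 1 − 5 − 7 − 8 − 15 − 14 − 21 − 23 − 20 − 26)/11 = -12.7273
Numerator Σ_{t=1}^{10}(y_t−ȳ)(y_{t+1}−ȳ) = 583.5620
Denominator Σ(y_t−ȳ)² = 828.1818
r_1 = 583.5620 / 828.1818 = 0.705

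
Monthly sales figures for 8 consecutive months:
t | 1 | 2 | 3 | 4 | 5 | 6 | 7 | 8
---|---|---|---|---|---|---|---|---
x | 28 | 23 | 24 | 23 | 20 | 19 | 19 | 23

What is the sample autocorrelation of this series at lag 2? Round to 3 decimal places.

Mean x̄ = (28 + 23 + 24 + 23 + 20 + 19 + 19 + 23)/8 = 22.3750
Deviations from mean: 5.6250, 0.6250, 1.6250, 0.6250, -2.3750, -3.3750, -3.3750, 0.6250
Σ(x_t−x̄)(x_{t+2}−x̄) = (9.1406) + (0.3906) + (-3.8594) + (-2.1094) + (8.0156) + (-2.1094) = 9.4688
Denominator Σ(x_t−x̄)² = 63.8750
r_2 = 9.4688 / 63.8750 = 0.148

0.148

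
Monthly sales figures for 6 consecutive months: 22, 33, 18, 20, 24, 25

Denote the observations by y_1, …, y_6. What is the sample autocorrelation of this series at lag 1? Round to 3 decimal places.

Mean ȳ = (22 + 33 + 18 + 20 + 24 + 25)/6 = 23.6667
Numerator Σ_{t=1}^{5}(y_t−ȳ)(y_{t+1}−ȳ) = -48.4444
Denominator Σ(y_t−ȳ)² = 137.3333
r_1 = -48.4444 / 137.3333 = -0.353

-0.353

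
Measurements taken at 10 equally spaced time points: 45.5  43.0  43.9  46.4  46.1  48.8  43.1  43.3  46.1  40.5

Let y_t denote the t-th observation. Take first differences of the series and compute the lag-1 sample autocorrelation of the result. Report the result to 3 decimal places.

-0.355

First differences Δy: -2.5, 0.9, 2.5, -0.3, 2.7, -5.7, 0.2, 2.8, -5.6
Mean of differences = -0.5556
Numerator Σ(Δy_t−Δȳ)(Δy_{t+1}−Δȳ) = -31.7964
Denominator Σ(Δy_t−Δȳ)² = 89.6422
r_1(Δy) = -31.7964 / 89.6422 = -0.355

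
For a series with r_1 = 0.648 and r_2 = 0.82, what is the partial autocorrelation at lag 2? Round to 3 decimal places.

φ_{22} = (r_2 − r_1²) / (1 − r_1²)
r_1² = (0.648)² = 0.419904
Numerator = 0.82 − 0.4199 = 0.4001; denominator = 1 − 0.4199 = 0.5801
φ_{22} = 0.4001 / 0.5801 = 0.690

0.690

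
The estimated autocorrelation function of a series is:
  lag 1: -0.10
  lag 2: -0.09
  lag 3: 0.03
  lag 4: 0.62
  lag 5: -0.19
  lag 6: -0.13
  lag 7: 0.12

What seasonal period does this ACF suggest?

The largest autocorrelation is r_4 = 0.62; the remaining lags stay at or below 0.12.
The dominant spike at lag 4 indicates a seasonal period of 4.

4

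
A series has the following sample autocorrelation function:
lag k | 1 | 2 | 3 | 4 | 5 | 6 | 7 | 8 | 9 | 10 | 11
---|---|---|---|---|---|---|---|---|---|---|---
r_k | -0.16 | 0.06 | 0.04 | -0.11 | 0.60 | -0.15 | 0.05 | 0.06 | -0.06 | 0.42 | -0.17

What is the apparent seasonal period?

The largest autocorrelation is r_5 = 0.60, with a weaker echo at lag 10 (0.42); the remaining lags stay at or below 0.06.
The dominant spike at lag 5 indicates a seasonal period of 5.

5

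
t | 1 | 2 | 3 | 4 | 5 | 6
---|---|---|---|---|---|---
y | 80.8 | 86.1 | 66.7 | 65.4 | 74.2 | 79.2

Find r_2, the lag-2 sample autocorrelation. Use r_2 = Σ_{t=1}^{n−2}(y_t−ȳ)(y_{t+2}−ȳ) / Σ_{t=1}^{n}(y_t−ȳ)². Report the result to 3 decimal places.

Mean ȳ = (80.8 + 86.1 + 66.7 + 65.4 + 74.2 + 79.2)/6 = 75.4000
Deviations from mean: 5.4000, 10.7000, -8.7000, -10.0000, -1.2000, 3.8000
Numerator Σ_{t=1}^{4}(y_t−ȳ)(y_{t+2}−ȳ) = -181.5400
Denominator Σ(y_t−ȳ)² = 335.2200
r_2 = -181.5400 / 335.2200 = -0.542

-0.542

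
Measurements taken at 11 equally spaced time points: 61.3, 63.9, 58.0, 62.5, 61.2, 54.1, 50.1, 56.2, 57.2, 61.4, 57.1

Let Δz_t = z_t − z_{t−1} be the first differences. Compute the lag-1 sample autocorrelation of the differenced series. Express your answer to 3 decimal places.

First differences Δz: 2.6, -5.9, 4.5, -1.3, -7.1, -4.0, 6.1, 1.0, 4.2, -4.3
Mean of differences = -0.4200
Numerator Σ(Δz_t−Δz̄)(Δz_{t+1}−Δz̄) = -43.4964
Denominator Σ(Δz_t−Δz̄)² = 202.4960
r_1(Δz) = -43.4964 / 202.4960 = -0.215

-0.215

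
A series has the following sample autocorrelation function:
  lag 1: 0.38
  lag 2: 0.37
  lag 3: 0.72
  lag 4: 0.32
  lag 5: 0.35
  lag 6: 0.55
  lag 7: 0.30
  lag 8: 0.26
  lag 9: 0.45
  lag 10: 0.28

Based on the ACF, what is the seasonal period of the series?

3

The largest autocorrelation is r_3 = 0.72, with weaker echoes at lags 6 (0.55) and 9 (0.45); the remaining lags stay at or below 0.38. The elevated value at lag 1 (0.38), dropping to 0.37 at lag 2, reflects decaying short-term dependence rather than seasonality.
The dominant spike at lag 3 indicates a seasonal period of 3.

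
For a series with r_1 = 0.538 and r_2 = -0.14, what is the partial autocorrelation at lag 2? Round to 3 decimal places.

-0.604

φ_{22} = (r_2 − r_1²) / (1 − r_1²)
r_1² = (0.538)² = 0.289444
Numerator = -0.14 − 0.2894 = -0.4294; denominator = 1 − 0.2894 = 0.7106
φ_{22} = -0.4294 / 0.7106 = -0.604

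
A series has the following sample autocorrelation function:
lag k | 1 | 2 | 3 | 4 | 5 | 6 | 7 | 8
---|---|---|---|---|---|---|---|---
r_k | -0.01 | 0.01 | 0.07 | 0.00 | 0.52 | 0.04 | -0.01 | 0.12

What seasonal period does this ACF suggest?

The largest autocorrelation is r_5 = 0.52; the remaining lags stay at or below 0.12.
The dominant spike at lag 5 indicates a seasonal period of 5.

5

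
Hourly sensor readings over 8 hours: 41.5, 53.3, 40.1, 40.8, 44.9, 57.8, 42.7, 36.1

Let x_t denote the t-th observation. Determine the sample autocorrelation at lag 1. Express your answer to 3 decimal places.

Mean x̄ = (41.5 + 53.3 + 40.1 + 40.8 + 44.9 + 57.8 + 42.7 + 36.1)/8 = 44.6500
Deviations from mean: -3.1500, 8.6500, -4.5500, -3.8500, 0.2500, 13.1500, -1.9500, -8.5500
Numerator Σ_{t=1}^{7}(x_t−x̄)(x_{t+1}−x̄) = -55.7325
Denominator Σ(x_t−x̄)² = 370.1600
r_1 = -55.7325 / 370.1600 = -0.151

-0.151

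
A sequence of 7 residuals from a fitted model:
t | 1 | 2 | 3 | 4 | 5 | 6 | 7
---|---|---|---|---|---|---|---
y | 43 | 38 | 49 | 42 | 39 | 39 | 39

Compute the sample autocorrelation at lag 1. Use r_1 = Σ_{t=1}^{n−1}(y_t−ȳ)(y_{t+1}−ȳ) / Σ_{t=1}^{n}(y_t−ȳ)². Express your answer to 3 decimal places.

Mean ȳ = (43 + 38 + 49 + 42 + 39 + 39 + 39)/7 = 41.2857
Deviations from mean: 1.7143, -3.2857, 7.7143, 0.7143, -2.2857, -2.2857, -2.2857
Numerator Σ_{t=1}^{6}(y_t−ȳ)(y_{t+1}−ȳ) = -16.6531
Denominator Σ(y_t−ȳ)² = 89.4286
r_1 = -16.6531 / 89.4286 = -0.186

-0.186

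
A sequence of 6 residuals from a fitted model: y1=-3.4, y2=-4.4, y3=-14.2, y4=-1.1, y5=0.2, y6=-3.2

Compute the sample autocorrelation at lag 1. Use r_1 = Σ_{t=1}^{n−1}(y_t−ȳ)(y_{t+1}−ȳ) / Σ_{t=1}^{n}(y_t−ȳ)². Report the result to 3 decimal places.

-0.088

Mean ȳ = (-3.4 − 4.4 − 14.2 − 1.1 + 0.2 − 3.2)/6 = -4.3500
Deviations from mean: 0.9500, -0.0500, -9.8500, 3.2500, 4.5500, 1.1500
Σ(y_t−ȳ)(y_{t+1}−ȳ) = (-0.0475) + (0.4925) + (-32.0125) + (14.7875) + (5.2325) = -11.5475
Denominator Σ(y_t−ȳ)² = 130.5150
r_1 = -11.5475 / 130.5150 = -0.088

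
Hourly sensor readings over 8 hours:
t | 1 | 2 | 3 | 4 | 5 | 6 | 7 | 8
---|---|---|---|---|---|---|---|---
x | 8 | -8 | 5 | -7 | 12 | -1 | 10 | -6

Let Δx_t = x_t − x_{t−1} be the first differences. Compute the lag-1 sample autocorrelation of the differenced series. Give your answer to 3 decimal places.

-0.778

First differences Δx: -16, 13, -12, 19, -13, 11, -16
Mean of differences = -2.0000
Numerator Σ(Δx_t−Δx̄)(Δx_{t+1}−Δx̄) = -1126.0000
Denominator Σ(Δx_t−Δx̄)² = 1448.0000
r_1(Δx) = -1126.0000 / 1448.0000 = -0.778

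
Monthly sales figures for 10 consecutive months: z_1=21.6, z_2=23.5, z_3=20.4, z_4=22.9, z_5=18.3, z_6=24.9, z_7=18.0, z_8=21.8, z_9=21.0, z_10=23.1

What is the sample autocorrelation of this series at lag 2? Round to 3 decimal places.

Mean z̄ = (21.6 + 23.5 + 20.4 + 22.9 + 18.3 + 24.9 + 18.0 + 21.8 + 21.0 + 23.1)/10 = 21.5500
Numerator Σ_{t=1}^{8}(z_t−z̄)(z_{t+2}−z̄) = 25.5500
Denominator Σ(z_t−z̄)² = 44.1050
r_2 = 25.5500 / 44.1050 = 0.579

0.579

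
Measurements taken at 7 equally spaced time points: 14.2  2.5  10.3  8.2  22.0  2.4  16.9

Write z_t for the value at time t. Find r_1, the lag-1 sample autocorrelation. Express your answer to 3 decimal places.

-0.612

Mean z̄ = (14.2 + 2.5 + 10.3 + 8.2 + 22.0 + 2.4 + 16.9)/7 = 10.9286
Numerator Σ_{t=1}^{6}(z_t−z̄)(z_{t+1}−z̄) = -196.1208
Denominator Σ(z_t−z̄)² = 320.5543
r_1 = -196.1208 / 320.5543 = -0.612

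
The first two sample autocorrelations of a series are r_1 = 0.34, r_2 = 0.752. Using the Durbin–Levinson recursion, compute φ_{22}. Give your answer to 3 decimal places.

0.720

φ_{22} = (r_2 − r_1²) / (1 − r_1²)
r_1² = (0.34)² = 0.1156
Numerator = 0.752 − 0.1156 = 0.6364; denominator = 1 − 0.1156 = 0.8844
φ_{22} = 0.6364 / 0.8844 = 0.720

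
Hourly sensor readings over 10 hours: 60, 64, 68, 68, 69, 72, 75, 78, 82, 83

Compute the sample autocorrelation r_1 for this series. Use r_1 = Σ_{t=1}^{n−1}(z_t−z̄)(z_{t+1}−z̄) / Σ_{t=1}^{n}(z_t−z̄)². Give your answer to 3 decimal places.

Mean z̄ = (60 + 64 + 68 + 68 + 69 + 72 + 75 + 78 + 82 + 83)/10 = 71.9000
Numerator Σ_{t=1}^{9}(z_t−z̄)(z_{t+1}−z̄) = 343.9900
Denominator Σ(z_t−z̄)² = 514.9000
r_1 = 343.9900 / 514.9000 = 0.668

0.668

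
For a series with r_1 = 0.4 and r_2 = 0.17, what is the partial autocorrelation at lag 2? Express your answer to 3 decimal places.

φ_{22} = (r_2 − r_1²) / (1 − r_1²)
r_1² = (0.4)² = 0.16
Numerator = 0.17 − 0.1600 = 0.0100; denominator = 1 − 0.1600 = 0.8400
φ_{22} = 0.0100 / 0.8400 = 0.012

0.012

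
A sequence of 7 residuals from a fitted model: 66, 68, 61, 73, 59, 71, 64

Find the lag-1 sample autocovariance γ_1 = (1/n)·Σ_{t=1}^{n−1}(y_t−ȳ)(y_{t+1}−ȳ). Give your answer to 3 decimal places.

-19.857

Mean ȳ = (66 + 68 + 61 + 73 + 59 + 71 + 64)/7 = 66.0000
Deviations: 0.0000, 2.0000, -5.0000, 7.0000, -7.0000, 5.0000, -2.0000
Σ_{t=1}^{6}(y_t−ȳ)(y_{t+1}−ȳ) = -139.0000
γ_1 = -139.0000 / 7 = -19.857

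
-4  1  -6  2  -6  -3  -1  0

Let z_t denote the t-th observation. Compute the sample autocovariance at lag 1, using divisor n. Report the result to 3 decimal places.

-5.643

Mean z̄ = (-4 + 1 − 6 + 2 − 6 − 3 − 1 + 0)/8 = -2.1250
Σ_{t=1}^{7}(z_t−z̄)(z_{t+1}−z̄) = -45.1406
γ_1 = -45.1406 / 8 = -5.643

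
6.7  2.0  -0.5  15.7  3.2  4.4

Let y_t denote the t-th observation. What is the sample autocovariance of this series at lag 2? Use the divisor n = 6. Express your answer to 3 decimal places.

Mean ȳ = (6.7 + 2.0 − 0.5 + 15.7 + 3.2 + 4.4)/6 = 5.2500
Deviations: 1.4500, -3.2500, -5.7500, 10.4500, -2.0500, -0.8500
Σ_{t=1}^{4}(y_t−ȳ)(y_{t+2}−ȳ) = -39.3950
γ_2 = -39.3950 / 6 = -6.566

-6.566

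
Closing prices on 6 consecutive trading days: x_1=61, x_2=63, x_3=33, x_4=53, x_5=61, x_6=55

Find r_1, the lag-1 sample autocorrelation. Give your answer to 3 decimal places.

Mean x̄ = (61 + 63 + 33 + 53 + 61 + 55)/6 = 54.3333
Deviations from mean: 6.6667, 8.6667, -21.3333, -1.3333, 6.6667, 0.6667
Σ(x_t−x̄)(x_{t+1}−x̄) = (57.7778) + (-184.8889) + (28.4444) + (-8.8889) + (4.4444) = -103.1111
Denominator Σ(x_t−x̄)² = 621.3333
r_1 = -103.1111 / 621.3333 = -0.166

-0.166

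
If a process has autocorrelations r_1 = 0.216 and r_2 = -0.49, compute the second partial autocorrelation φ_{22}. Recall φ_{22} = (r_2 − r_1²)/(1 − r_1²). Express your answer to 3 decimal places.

φ_{22} = (r_2 − r_1²) / (1 − r_1²)
r_1² = (0.216)² = 0.046656
Numerator = -0.49 − 0.0467 = -0.5367; denominator = 1 − 0.0467 = 0.9533
φ_{22} = -0.5367 / 0.9533 = -0.563

-0.563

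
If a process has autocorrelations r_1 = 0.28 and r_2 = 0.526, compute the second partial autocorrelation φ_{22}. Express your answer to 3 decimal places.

0.486

φ_{22} = (r_2 − r_1²) / (1 − r_1²)
r_1² = (0.28)² = 0.0784
Numerator = 0.526 − 0.0784 = 0.4476; denominator = 1 − 0.0784 = 0.9216
φ_{22} = 0.4476 / 0.9216 = 0.486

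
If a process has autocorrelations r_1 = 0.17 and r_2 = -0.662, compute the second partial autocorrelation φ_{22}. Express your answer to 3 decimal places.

φ_{22} = (r_2 − r_1²) / (1 − r_1²)
r_1² = (0.17)² = 0.0289
Numerator = -0.662 − 0.0289 = -0.6909; denominator = 1 − 0.0289 = 0.9711
φ_{22} = -0.6909 / 0.9711 = -0.711

-0.711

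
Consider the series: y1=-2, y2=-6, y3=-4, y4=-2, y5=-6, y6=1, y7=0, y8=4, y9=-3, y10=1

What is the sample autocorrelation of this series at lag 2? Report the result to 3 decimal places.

Mean ȳ = (-2 − 6 − 4 − 2 − 6 + 1 + 0 + 4 − 3 + 1)/10 = -1.7000
Numerator Σ_{t=1}^{8}(y_t−ȳ)(y_{t+2}−ȳ) = 32.3200
Denominator Σ(y_t−ȳ)² = 94.1000
r_2 = 32.3200 / 94.1000 = 0.343

0.343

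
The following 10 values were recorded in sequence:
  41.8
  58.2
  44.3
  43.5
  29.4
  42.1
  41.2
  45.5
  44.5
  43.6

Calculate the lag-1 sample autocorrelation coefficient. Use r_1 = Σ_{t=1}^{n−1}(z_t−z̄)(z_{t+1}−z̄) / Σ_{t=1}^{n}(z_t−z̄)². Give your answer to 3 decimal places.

Mean z̄ = (41.8 + 58.2 + 44.3 + 43.5 + 29.4 + 42.1 + 41.2 + 45.5 + 44.5 + 43.6)/10 = 43.4100
Numerator Σ_{t=1}^{9}(z_t−z̄)(z_{t+1}−z̄) = 7.2849
Denominator Σ(z_t−z̄)² = 430.6090
r_1 = 7.2849 / 430.6090 = 0.017

0.017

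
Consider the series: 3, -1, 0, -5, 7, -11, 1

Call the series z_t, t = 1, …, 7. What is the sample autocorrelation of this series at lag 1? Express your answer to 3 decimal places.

-0.674

Mean z̄ = (3 − 1 + 0 − 5 + 7 − 11 + 1)/7 = -0.8571
Deviations from mean: 3.8571, -0.1429, 0.8571, -4.1429, 7.8571, -10.1429, 1.8571
Σ(z_t−z̄)(z_{t+1}−z̄) = (-0.5510) + (-0.1224) + (-3.5510) + (-32.5510) + (-79.6939) + (-18.8367) = -135.3061
Denominator Σ(z_t−z̄)² = 200.8571
r_1 = -135.3061 / 200.8571 = -0.674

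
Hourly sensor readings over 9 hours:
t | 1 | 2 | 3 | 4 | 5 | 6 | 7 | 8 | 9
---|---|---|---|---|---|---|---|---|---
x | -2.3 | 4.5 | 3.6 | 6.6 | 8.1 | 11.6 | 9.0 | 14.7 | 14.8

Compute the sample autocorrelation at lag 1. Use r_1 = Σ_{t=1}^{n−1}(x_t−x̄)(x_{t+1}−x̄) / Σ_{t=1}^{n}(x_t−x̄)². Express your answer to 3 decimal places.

Mean x̄ = (-2.3 + 4.5 + 3.6 + 6.6 + 8.1 + 11.6 + 9.0 + 14.7 + 14.8)/9 = 7.8444
Numerator Σ_{t=1}^{8}(x_t−x̄)(x_{t+1}−x̄) = 113.9925
Denominator Σ(x_t−x̄)² = 244.5422
r_1 = 113.9925 / 244.5422 = 0.466

0.466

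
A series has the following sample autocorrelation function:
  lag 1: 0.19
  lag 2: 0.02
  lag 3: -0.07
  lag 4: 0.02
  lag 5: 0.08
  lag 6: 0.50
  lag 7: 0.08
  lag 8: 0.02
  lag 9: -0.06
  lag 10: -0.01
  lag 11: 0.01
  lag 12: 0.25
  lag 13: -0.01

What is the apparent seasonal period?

6

The largest autocorrelation is r_6 = 0.50, with a weaker echo at lag 12 (0.25); the remaining lags stay at or below 0.19.
The dominant spike at lag 6 indicates a seasonal period of 6.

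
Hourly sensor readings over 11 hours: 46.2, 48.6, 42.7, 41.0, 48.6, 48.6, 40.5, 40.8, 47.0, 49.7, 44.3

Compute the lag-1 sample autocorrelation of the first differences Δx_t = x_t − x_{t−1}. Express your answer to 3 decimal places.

-0.063

First differences Δx: 2.4, -5.9, -1.7, 7.6, 0.0, -8.1, 0.3, 6.2, 2.7, -5.4
Mean of differences = -0.1900
Numerator Σ(Δx_t−Δx̄)(Δx_{t+1}−Δx̄) = -15.2871
Denominator Σ(Δx_t−Δx̄)² = 241.4490
r_1(Δx) = -15.2871 / 241.4490 = -0.063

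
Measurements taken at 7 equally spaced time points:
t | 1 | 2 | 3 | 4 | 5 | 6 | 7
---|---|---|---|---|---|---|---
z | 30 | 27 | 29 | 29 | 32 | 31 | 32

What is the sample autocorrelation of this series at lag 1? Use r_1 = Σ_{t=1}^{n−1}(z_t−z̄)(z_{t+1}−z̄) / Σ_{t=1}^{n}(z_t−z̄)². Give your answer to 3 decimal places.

0.300

Mean z̄ = (30 + 27 + 29 + 29 + 32 + 31 + 32)/7 = 30.0000
Deviations from mean: 0.0000, -3.0000, -1.0000, -1.0000, 2.0000, 1.0000, 2.0000
Σ(z_t−z̄)(z_{t+1}−z̄) = (0.0000) + (3.0000) + (1.0000) + (-2.0000) + (2.0000) + (2.0000) = 6.0000
Denominator Σ(z_t−z̄)² = 20.0000
r_1 = 6.0000 / 20.0000 = 0.300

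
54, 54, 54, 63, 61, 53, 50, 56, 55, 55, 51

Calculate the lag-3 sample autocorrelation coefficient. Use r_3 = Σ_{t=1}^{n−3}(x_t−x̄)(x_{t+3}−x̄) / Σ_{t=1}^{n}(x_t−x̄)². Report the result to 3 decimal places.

Mean x̄ = (54 + 54 + 54 + 63 + 61 + 53 + 50 + 56 + 55 + 55 + 51)/11 = 55.0909
Numerator Σ_{t=1}^{8}(x_t−x̄)(x_{t+3}−x̄) = -50.7521
Denominator Σ(x_t−x̄)² = 148.9091
r_3 = -50.7521 / 148.9091 = -0.341

-0.341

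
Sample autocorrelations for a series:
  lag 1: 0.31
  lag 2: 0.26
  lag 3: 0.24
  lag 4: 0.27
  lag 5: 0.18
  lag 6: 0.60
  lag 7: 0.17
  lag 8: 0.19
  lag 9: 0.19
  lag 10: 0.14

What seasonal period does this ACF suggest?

The largest autocorrelation is r_6 = 0.60; the remaining lags stay at or below 0.31. The elevated value at lag 1 (0.31), dropping to 0.26 at lag 2, reflects decaying short-term dependence rather than seasonality.
The dominant spike at lag 6 indicates a seasonal period of 6.

6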